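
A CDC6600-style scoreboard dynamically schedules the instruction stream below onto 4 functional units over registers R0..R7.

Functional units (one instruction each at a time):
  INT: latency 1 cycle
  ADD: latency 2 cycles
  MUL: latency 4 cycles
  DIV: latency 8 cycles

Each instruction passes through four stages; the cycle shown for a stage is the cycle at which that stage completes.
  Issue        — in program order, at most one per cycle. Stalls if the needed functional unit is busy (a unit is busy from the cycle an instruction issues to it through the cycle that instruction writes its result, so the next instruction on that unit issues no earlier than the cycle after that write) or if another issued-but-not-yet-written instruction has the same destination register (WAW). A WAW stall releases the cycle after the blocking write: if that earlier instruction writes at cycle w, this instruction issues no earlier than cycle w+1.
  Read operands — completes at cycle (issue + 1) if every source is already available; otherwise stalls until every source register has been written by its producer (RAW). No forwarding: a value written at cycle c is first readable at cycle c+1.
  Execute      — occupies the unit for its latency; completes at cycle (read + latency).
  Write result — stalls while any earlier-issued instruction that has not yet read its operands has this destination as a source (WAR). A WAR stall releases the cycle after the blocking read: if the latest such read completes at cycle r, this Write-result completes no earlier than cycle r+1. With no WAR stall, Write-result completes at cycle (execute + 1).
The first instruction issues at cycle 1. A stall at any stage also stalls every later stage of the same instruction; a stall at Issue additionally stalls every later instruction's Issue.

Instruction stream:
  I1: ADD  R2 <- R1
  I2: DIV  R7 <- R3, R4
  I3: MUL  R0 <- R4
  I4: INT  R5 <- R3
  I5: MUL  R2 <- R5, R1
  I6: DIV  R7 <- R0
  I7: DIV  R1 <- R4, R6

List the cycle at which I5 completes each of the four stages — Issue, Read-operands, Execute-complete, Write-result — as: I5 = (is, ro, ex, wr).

1) issue 1, read 2, done 4, write 5
2) issue 2, read 3, done 11, write 12
3) issue 3, read 4, done 8, write 9
4) issue 4, read 5, done 6, write 7
5) issue 10, read 11, done 15, write 16  <struct: MUL busy until I3 writes@9>
6) issue 13, read 14, done 22, write 23  <struct: DIV busy until I2 writes@12>
7) issue 24, read 25, done 33, write 34  <struct: DIV busy until I6 writes@23>

I5 = (10, 11, 15, 16)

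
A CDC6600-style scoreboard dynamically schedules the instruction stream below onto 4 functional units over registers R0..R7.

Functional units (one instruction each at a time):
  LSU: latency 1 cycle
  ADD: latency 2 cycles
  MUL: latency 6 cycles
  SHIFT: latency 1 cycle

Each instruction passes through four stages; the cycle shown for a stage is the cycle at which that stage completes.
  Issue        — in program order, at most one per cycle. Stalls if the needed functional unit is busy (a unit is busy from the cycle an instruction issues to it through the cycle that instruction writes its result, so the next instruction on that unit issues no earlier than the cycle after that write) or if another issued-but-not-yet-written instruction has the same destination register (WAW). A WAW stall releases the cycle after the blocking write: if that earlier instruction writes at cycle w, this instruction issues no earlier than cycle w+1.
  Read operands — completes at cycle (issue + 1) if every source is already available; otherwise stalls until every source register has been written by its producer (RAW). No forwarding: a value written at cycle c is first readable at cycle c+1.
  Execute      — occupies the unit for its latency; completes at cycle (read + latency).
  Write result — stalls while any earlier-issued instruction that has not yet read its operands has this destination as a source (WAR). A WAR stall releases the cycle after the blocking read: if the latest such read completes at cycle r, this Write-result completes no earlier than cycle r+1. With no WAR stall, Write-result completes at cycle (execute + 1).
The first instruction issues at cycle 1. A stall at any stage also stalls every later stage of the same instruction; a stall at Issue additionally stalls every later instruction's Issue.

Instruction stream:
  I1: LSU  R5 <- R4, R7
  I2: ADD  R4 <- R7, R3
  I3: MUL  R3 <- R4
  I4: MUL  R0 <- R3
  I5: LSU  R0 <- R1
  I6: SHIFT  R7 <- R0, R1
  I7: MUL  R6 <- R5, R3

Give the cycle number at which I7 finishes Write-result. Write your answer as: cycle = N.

cycle = 34

cycle 1: issue I1 (LSU)
cycle 2: I1 read-ops, issue I2 (ADD)
cycle 3: I1 finished on LSU, I2 read-ops, issue I3 (MUL)
cycle 4: I1→R5
cycle 5: I2 finished on ADD
cycle 6: I2→R4
cycle 7: I3 read-ops
cycle 13: I3 finished on MUL
cycle 14: I3→R3
cycle 15: issue I4 (MUL)
cycle 16: I4 read-ops
cycle 22: I4 finished on MUL
cycle 23: I4→R0
cycle 24: issue I5 (LSU)
cycle 25: I5 read-ops, issue I6 (SHIFT)
cycle 26: I5 finished on LSU, issue I7 (MUL)
cycle 27: I5→R0, I7 read-ops
cycle 28: I6 read-ops
cycle 29: I6 finished on SHIFT
cycle 30: I6→R7
cycle 33: I7 finished on MUL
cycle 34: I7→R6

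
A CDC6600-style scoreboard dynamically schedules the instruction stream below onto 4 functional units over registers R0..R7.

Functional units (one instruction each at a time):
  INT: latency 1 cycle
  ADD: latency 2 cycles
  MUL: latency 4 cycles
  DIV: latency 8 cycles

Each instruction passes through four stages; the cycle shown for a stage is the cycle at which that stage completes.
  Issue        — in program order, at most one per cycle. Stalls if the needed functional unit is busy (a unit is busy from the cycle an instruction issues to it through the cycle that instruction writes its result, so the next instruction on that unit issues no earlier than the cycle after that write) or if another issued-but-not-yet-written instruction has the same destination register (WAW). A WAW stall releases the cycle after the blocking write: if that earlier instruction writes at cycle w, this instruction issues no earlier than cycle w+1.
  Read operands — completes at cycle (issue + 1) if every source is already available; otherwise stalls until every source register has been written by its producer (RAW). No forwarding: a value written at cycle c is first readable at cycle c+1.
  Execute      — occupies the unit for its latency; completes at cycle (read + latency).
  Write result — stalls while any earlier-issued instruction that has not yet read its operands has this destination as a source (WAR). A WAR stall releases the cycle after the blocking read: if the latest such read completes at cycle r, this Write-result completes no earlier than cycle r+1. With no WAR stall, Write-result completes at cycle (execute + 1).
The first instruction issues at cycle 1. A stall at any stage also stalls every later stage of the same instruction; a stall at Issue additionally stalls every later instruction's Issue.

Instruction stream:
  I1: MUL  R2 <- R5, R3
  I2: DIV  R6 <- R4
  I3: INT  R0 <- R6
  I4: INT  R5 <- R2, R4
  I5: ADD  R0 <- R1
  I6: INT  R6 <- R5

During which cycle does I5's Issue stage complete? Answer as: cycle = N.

cycle = 17

c1: I1→MUL
c2: I1 RO; I2→DIV
c3: I2 RO; I3→INT
c6: I1 EX
c7: I1 WR R2
c11: I2 EX
c12: I2 WR R6
c13: I3 RO
c14: I3 EX
c15: I3 WR R0
c16: I4→INT
c17: I4 RO; I5→ADD
c18: I4 EX; I5 RO
c19: I4 WR R5
c20: I5 EX; I6→INT
c21: I5 WR R0; I6 RO
c22: I6 EX
c23: I6 WR R6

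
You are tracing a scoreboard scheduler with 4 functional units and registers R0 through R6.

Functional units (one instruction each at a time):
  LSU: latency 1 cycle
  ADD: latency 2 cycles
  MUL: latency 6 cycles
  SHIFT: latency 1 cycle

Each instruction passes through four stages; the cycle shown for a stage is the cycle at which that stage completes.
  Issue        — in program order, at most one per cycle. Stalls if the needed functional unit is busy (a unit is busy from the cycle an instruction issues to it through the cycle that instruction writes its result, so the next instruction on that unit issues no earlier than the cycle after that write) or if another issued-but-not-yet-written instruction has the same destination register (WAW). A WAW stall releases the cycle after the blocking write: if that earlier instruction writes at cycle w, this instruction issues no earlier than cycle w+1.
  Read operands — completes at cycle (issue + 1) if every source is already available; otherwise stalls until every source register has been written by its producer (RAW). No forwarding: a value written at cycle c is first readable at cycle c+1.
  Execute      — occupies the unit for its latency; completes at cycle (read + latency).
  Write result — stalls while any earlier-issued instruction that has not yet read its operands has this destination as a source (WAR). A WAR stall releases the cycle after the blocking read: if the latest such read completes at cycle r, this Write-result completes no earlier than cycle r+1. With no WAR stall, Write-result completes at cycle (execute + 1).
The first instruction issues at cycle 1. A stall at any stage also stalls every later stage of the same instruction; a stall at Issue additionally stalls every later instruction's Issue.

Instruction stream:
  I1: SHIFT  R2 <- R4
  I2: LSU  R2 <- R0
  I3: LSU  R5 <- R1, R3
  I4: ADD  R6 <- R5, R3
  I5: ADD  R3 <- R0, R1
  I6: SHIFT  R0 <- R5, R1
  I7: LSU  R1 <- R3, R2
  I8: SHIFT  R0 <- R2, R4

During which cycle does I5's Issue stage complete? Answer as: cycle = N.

cycle = 17

I1  is:1  ro:2  ex:3  wr:4
I2  is:5  ro:6  ex:7  wr:8  — WAW R2: wait I1 write@4
I3  is:9  ro:10  ex:11  wr:12  — struct: LSU busy until I2 writes@8
I4  is:10  ro:13  ex:15  wr:16  — RAW R5: wait I3 write@12
I5  is:17  ro:18  ex:20  wr:21  — struct: ADD busy until I4 writes@16
I6  is:18  ro:19  ex:20  wr:21
I7  is:19  ro:22  ex:23  wr:24  — RAW R3: wait I5 write@21
I8  is:22  ro:23  ex:24  wr:25  — struct: SHIFT busy until I6 writes@21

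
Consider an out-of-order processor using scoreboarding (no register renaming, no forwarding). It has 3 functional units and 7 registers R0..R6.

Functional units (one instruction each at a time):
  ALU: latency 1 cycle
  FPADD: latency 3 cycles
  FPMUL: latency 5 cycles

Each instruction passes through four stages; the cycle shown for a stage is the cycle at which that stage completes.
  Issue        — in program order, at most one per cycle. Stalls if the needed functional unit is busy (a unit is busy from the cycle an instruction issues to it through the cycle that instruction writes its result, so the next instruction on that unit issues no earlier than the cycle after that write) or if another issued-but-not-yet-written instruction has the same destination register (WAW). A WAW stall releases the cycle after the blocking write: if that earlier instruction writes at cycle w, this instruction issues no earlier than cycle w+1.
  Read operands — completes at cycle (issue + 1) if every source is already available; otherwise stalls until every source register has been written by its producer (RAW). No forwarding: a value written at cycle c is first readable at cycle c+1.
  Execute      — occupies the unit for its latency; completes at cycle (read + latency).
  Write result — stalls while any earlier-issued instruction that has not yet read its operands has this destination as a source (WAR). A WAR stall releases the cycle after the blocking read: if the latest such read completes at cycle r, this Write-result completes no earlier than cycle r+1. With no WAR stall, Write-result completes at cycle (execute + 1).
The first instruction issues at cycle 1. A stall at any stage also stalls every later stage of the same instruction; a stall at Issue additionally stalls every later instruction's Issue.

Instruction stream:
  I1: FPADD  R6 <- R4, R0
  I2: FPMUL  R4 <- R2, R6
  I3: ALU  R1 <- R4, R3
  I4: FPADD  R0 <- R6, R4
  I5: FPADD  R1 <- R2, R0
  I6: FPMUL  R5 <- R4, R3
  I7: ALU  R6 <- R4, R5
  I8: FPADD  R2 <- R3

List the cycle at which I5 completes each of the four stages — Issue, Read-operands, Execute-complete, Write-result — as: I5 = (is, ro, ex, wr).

I5 = (19, 20, 23, 24)

I1 -> (1, 2, 5, 6)
I2 -> (2, 7, 12, 13)  // RAW R6: wait I1 write@6
I3 -> (3, 14, 15, 16)  // RAW R4: wait I2 write@13
I4 -> (7, 14, 17, 18)  // struct: FPADD busy until I1 writes@6, RAW R4: wait I2 write@13
I5 -> (19, 20, 23, 24)  // struct: FPADD busy until I4 writes@18
I6 -> (20, 21, 26, 27)
I7 -> (21, 28, 29, 30)  // RAW R5: wait I6 write@27
I8 -> (25, 26, 29, 30)  // struct: FPADD busy until I5 writes@24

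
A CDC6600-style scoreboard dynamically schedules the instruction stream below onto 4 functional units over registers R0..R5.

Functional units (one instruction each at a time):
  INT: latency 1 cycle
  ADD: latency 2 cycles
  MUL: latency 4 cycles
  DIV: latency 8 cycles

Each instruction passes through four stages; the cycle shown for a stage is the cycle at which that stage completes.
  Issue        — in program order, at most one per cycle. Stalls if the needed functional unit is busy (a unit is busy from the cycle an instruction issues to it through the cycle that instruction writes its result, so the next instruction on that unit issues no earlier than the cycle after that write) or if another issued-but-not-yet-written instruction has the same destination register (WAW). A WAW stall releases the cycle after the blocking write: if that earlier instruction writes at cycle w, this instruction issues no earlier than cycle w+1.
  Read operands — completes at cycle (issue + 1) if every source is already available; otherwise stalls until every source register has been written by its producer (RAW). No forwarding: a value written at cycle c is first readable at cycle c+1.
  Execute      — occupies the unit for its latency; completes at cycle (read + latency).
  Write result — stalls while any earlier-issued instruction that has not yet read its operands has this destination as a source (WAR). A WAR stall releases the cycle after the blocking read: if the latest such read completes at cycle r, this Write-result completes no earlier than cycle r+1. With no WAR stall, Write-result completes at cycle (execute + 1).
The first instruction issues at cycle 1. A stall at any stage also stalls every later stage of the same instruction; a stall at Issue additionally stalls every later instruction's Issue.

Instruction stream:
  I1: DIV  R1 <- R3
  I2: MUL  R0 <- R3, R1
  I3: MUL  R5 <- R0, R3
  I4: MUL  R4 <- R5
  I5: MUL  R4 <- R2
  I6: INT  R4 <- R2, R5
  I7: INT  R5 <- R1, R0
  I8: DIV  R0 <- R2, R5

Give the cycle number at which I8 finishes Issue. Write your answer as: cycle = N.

I1: IS=1 RO=2 EX=10 WR=11
I2: IS=2 RO=12 EX=16 WR=17  [RAW R1: wait I1 write@11]
I3: IS=18 RO=19 EX=23 WR=24  [struct: MUL busy until I2 writes@17]
I4: IS=25 RO=26 EX=30 WR=31  [struct: MUL busy until I3 writes@24]
I5: IS=32 RO=33 EX=37 WR=38  [struct: MUL busy until I4 writes@31]
I6: IS=39 RO=40 EX=41 WR=42  [WAW R4: wait I5 write@38]
I7: IS=43 RO=44 EX=45 WR=46  [struct: INT busy until I6 writes@42]
I8: IS=44 RO=47 EX=55 WR=56  [RAW R5: wait I7 write@46]

cycle = 44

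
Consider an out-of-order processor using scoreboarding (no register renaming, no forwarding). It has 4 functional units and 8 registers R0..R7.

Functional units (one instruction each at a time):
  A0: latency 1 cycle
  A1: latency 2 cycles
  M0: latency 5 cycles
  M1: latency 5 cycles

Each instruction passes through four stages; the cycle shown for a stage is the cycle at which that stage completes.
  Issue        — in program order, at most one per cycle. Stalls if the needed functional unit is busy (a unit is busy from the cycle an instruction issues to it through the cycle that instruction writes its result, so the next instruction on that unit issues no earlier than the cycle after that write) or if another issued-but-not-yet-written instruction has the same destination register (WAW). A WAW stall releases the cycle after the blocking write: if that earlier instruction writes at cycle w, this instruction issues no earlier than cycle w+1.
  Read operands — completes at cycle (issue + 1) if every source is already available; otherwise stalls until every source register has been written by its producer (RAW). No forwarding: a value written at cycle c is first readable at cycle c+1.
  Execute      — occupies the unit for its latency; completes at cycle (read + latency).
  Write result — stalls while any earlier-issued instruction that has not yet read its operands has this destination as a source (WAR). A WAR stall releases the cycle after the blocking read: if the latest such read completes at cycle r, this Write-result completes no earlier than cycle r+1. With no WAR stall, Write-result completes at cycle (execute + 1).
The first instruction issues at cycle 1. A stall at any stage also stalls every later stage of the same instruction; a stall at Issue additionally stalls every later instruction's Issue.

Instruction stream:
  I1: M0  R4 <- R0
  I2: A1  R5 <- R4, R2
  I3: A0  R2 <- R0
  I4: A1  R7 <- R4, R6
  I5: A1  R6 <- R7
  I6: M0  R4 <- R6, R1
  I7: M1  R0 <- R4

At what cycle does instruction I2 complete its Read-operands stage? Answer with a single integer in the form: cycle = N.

  I1 | 1 | 2 | 7 | 8
  I2 | 2 | 9 | 11 | 12   RAW R4: wait I1 write@8
  I3 | 3 | 4 | 5 | 10   WAR R2: wait I2 read@9
  I4 | 13 | 14 | 16 | 17   struct: A1 busy until I2 writes@12
  I5 | 18 | 19 | 21 | 22   struct: A1 busy until I4 writes@17
  I6 | 19 | 23 | 28 | 29   RAW R6: wait I5 write@22
  I7 | 20 | 30 | 35 | 36   RAW R4: wait I6 write@29

cycle = 9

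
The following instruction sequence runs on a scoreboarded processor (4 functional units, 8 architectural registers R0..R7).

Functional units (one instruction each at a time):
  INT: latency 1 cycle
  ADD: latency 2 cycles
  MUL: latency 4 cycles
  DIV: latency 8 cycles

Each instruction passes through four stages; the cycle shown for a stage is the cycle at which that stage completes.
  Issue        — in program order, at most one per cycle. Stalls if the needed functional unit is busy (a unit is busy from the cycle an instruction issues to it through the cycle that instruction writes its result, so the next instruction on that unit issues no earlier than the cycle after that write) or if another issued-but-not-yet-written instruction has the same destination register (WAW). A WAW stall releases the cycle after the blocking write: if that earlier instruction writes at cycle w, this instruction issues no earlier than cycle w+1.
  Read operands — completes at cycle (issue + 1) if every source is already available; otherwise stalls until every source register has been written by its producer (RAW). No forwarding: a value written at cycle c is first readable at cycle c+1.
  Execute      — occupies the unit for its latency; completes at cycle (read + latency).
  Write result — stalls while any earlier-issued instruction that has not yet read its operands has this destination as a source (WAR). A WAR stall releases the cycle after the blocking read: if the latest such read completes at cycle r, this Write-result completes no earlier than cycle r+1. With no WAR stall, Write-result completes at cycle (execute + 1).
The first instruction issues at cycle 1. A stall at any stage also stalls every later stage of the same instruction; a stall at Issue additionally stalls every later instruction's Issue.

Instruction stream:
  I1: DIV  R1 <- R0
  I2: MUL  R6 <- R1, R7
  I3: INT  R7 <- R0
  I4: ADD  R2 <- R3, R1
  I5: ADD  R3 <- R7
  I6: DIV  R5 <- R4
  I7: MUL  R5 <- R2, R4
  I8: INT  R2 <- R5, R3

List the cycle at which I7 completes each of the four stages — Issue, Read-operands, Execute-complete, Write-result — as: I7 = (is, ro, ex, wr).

I1 -> (1, 2, 10, 11)
I2 -> (2, 12, 16, 17)  // RAW R1: wait I1 write@11
I3 -> (3, 4, 5, 13)  // WAR R7: wait I2 read@12
I4 -> (4, 12, 14, 15)  // RAW R1: wait I1 write@11
I5 -> (16, 17, 19, 20)  // struct: ADD busy until I4 writes@15
I6 -> (17, 18, 26, 27)
I7 -> (28, 29, 33, 34)  // WAW R5: wait I6 write@27
I8 -> (29, 35, 36, 37)  // RAW R5: wait I7 write@34

I7 = (28, 29, 33, 34)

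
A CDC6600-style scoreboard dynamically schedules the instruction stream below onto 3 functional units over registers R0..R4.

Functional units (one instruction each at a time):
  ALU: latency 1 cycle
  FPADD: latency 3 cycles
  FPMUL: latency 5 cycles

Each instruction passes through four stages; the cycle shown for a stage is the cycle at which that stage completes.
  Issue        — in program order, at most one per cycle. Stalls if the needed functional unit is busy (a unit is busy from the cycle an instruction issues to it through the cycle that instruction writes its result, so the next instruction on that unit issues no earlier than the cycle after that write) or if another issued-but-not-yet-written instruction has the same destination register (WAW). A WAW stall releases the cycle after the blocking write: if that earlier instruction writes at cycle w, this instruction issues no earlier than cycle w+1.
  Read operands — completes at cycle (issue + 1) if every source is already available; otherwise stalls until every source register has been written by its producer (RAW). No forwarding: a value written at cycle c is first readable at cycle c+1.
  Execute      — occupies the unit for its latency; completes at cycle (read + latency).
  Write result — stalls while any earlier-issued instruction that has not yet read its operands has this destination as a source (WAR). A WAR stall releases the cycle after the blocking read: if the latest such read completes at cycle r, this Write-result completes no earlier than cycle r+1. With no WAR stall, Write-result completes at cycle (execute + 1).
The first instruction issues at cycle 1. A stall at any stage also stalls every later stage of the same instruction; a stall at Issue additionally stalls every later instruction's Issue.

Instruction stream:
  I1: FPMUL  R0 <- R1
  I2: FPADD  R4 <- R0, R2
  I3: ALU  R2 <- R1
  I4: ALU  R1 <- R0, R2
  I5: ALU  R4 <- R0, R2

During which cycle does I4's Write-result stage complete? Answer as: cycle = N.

cycle = 14

I1  is:1  ro:2  ex:7  wr:8
I2  is:2  ro:9  ex:12  wr:13  — RAW R0: wait I1 write@8
I3  is:3  ro:4  ex:5  wr:10  — WAR R2: wait I2 read@9
I4  is:11  ro:12  ex:13  wr:14  — struct: ALU busy until I3 writes@10
I5  is:15  ro:16  ex:17  wr:18  — struct: ALU busy until I4 writes@14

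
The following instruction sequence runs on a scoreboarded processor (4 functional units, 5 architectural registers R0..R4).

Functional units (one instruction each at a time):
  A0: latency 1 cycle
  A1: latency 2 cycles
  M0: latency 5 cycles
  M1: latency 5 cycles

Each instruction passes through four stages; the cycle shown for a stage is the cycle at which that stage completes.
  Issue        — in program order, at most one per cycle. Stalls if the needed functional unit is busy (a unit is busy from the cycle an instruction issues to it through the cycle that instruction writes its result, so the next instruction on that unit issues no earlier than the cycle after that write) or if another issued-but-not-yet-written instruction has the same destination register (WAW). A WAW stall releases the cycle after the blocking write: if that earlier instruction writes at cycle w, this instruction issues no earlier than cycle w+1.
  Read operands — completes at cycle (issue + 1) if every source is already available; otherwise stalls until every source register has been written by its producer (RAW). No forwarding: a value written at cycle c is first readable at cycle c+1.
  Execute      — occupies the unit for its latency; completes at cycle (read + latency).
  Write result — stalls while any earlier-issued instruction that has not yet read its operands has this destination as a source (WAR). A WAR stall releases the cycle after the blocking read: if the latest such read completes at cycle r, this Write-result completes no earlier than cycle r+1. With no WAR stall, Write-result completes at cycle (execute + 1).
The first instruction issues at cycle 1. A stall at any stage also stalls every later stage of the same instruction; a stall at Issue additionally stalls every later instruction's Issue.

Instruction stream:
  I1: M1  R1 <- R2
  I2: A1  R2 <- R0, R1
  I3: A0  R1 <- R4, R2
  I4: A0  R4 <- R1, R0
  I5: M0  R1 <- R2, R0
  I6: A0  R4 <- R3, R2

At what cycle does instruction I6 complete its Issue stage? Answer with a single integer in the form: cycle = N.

t=1  I1→M1
t=2  I1 RO · I2→A1
t=7  I1 EX
t=8  I1 WR R1
t=9  I2 RO · I3→A0
t=11  I2 EX
t=12  I2 WR R2
t=13  I3 RO
t=14  I3 EX
t=15  I3 WR R1
t=16  I4→A0
t=17  I4 RO · I5→M0
t=18  I4 EX · I5 RO
t=19  I4 WR R4
t=20  I6→A0
t=21  I6 RO
t=22  I6 EX
t=23  I5 EX · I6 WR R4
t=24  I5 WR R1

cycle = 20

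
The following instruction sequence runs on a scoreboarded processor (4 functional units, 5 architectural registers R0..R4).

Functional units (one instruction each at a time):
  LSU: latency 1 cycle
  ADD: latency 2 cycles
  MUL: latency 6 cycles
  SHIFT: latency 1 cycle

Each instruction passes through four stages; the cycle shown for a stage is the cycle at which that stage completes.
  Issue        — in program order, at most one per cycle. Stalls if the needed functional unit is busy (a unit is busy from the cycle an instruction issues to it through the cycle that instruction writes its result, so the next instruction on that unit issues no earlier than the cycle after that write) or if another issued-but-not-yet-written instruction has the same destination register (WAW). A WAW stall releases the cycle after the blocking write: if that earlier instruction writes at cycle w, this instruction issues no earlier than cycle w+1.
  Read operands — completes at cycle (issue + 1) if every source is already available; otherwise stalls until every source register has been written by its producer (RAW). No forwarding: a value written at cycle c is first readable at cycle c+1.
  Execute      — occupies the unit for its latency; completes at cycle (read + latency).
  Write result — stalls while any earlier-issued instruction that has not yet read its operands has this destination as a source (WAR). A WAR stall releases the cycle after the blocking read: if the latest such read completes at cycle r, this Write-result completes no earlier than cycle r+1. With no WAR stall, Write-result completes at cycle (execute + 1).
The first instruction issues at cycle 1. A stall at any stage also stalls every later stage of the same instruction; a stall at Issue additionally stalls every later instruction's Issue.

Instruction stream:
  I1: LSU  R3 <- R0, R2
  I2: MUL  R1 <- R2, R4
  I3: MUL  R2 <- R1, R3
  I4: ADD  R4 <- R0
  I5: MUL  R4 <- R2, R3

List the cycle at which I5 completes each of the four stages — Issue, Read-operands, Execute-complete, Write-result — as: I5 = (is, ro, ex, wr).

[1] I1 issues→LSU
[2] I1 reads | I2 issues→MUL
[3] I1 exec-done | I2 reads
[4] I1 writes R3
[9] I2 exec-done
[10] I2 writes R1
[11] I3 issues→MUL
[12] I3 reads | I4 issues→ADD
[13] I4 reads
[15] I4 exec-done
[16] I4 writes R4
[18] I3 exec-done
[19] I3 writes R2
[20] I5 issues→MUL
[21] I5 reads
[27] I5 exec-done
[28] I5 writes R4

I5 = (20, 21, 27, 28)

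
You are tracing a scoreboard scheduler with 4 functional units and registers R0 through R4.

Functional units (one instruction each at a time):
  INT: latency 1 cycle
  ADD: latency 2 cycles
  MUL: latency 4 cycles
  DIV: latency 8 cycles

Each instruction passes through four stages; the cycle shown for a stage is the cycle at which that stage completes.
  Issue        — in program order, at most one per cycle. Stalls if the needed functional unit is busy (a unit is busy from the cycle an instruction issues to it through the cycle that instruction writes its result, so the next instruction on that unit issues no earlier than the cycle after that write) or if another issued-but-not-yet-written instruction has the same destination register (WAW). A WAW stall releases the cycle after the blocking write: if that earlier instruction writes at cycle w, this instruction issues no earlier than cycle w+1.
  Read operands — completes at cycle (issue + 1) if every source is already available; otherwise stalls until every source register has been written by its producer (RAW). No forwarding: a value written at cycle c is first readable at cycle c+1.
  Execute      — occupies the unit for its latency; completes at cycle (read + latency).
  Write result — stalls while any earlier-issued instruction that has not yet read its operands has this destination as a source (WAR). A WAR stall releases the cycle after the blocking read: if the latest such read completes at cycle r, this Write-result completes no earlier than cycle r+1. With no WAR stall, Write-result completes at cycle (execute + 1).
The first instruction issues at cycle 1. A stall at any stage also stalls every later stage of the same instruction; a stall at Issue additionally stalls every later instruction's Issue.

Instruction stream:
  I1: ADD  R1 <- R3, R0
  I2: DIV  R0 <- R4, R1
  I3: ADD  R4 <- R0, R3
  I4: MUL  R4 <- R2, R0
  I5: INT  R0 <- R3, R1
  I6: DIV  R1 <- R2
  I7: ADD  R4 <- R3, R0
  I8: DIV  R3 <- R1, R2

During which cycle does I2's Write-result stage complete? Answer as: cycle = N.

cycle = 15

[I1] 1/2/4/5
[I2] 2/6/14/15  (RAW R1: wait I1 write@5)
[I3] 6/16/18/19  (struct: ADD busy until I1 writes@5; RAW R0: wait I2 write@15)
[I4] 20/21/25/26  (WAW R4: wait I3 write@19)
[I5] 21/22/23/24
[I6] 22/23/31/32
[I7] 27/28/30/31  (WAW R4: wait I4 write@26)
[I8] 33/34/42/43  (struct: DIV busy until I6 writes@32)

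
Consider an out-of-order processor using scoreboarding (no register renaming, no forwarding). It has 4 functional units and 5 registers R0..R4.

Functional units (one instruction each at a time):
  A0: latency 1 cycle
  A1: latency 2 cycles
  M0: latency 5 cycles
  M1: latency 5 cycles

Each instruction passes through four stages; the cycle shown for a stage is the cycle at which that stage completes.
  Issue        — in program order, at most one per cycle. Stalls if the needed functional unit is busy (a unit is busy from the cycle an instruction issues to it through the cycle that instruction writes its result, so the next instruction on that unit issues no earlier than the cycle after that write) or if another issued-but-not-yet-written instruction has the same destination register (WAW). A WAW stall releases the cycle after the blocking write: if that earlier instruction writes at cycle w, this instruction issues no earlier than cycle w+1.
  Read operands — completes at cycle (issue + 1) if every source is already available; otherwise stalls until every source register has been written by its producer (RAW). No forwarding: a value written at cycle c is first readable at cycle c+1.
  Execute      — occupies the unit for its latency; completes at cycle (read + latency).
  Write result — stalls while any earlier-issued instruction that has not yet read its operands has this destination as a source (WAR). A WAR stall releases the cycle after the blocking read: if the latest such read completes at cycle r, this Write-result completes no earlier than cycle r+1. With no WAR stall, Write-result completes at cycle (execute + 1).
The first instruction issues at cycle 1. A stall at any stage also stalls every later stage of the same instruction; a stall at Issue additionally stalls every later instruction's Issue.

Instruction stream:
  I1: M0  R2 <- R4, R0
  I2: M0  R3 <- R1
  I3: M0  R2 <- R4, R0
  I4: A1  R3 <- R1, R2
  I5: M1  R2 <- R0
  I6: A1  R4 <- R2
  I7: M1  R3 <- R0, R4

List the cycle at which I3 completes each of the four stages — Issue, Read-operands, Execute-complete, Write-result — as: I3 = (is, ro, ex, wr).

1) issue 1, read 2, done 7, write 8
2) issue 9, read 10, done 15, write 16  <struct: M0 busy until I1 writes@8>
3) issue 17, read 18, done 23, write 24  <struct: M0 busy until I2 writes@16>
4) issue 18, read 25, done 27, write 28  <RAW R2: wait I3 write@24>
5) issue 25, read 26, done 31, write 32  <WAW R2: wait I3 write@24>
6) issue 29, read 33, done 35, write 36  <struct: A1 busy until I4 writes@28 / RAW R2: wait I5 write@32>
7) issue 33, read 37, done 42, write 43  <struct: M1 busy until I5 writes@32 / RAW R4: wait I6 write@36>

I3 = (17, 18, 23, 24)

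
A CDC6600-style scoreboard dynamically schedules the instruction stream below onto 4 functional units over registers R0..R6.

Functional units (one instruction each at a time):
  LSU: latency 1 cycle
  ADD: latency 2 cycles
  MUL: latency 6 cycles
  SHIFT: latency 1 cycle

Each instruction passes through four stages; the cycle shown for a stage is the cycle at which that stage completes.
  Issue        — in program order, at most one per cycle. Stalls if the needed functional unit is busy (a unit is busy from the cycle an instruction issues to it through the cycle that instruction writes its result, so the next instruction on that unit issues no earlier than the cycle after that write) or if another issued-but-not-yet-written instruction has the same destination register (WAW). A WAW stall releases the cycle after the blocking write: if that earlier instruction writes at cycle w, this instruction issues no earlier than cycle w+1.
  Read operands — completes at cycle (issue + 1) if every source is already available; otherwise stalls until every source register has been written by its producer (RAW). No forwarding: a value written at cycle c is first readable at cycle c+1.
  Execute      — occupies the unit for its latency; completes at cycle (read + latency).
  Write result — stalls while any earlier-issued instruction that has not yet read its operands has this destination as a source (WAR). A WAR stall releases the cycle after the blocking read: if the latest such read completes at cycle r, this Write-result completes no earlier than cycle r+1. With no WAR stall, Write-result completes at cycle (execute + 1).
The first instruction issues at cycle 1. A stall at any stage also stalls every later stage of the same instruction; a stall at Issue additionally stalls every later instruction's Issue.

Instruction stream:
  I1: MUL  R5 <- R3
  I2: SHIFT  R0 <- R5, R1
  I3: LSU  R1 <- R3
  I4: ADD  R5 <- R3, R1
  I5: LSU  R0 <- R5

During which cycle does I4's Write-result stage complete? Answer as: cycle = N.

[1] I1→MUL
[2] I1 RO; I2→SHIFT
[3] I3→LSU
[4] I3 RO
[5] I3 EX
[8] I1 EX
[9] I1 WR R5
[10] I2 RO; I4→ADD
[11] I2 EX; I3 WR R1
[12] I2 WR R0; I4 RO
[13] I5→LSU
[14] I4 EX
[15] I4 WR R5
[16] I5 RO
[17] I5 EX
[18] I5 WR R0

cycle = 15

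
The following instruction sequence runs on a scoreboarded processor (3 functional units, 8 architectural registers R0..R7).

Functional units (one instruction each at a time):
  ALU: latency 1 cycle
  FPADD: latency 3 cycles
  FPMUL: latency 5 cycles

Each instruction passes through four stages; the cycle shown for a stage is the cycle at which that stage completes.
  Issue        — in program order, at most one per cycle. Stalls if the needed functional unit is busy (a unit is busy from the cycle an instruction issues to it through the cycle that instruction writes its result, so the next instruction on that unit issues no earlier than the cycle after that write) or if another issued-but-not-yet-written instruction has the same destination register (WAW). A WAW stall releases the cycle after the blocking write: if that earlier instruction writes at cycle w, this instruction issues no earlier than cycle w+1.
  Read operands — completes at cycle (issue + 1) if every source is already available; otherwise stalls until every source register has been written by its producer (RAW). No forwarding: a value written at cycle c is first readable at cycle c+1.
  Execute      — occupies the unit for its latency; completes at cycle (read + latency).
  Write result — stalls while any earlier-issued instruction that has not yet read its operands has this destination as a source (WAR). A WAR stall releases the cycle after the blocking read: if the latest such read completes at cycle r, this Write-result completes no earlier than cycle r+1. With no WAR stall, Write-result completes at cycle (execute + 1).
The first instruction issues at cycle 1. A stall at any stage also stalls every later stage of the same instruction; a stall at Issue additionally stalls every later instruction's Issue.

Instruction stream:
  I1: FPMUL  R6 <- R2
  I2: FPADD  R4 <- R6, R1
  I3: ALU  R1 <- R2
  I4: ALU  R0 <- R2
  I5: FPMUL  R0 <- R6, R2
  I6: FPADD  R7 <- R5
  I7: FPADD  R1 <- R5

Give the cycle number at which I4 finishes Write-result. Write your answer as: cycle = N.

  I1 | 1 | 2 | 7 | 8
  I2 | 2 | 9 | 12 | 13   RAW R6: wait I1 write@8
  I3 | 3 | 4 | 5 | 10   WAR R1: wait I2 read@9
  I4 | 11 | 12 | 13 | 14   struct: ALU busy until I3 writes@10
  I5 | 15 | 16 | 21 | 22   WAW R0: wait I4 write@14
  I6 | 16 | 17 | 20 | 21
  I7 | 22 | 23 | 26 | 27   struct: FPADD busy until I6 writes@21

cycle = 14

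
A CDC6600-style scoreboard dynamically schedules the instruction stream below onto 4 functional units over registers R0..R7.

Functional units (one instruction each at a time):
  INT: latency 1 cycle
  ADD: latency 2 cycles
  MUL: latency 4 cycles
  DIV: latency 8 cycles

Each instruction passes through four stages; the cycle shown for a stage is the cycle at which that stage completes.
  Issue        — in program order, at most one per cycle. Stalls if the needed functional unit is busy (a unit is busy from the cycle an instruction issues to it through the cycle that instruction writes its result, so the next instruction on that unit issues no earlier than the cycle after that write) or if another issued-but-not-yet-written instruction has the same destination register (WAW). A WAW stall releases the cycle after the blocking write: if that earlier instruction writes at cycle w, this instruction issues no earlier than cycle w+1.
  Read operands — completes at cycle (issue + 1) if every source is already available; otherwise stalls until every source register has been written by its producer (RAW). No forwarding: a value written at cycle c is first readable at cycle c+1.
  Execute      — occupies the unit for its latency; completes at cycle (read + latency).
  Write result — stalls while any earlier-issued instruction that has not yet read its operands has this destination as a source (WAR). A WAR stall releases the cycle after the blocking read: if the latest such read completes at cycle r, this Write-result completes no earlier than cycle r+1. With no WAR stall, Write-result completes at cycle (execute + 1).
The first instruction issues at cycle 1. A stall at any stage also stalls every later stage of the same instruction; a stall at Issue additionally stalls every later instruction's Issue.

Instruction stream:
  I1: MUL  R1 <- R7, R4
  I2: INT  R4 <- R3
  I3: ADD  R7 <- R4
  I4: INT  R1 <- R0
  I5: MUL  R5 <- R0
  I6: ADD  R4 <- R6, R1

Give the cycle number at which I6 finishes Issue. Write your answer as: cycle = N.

cycle = 10

[1] issue I1 (MUL)
[2] I1 read-ops; issue I2 (INT)
[3] I2 read-ops; issue I3 (ADD)
[4] I2 finished on INT
[5] I2→R4
[6] I1 finished on MUL; I3 read-ops
[7] I1→R1
[8] I3 finished on ADD; issue I4 (INT)
[9] I3→R7; I4 read-ops; issue I5 (MUL)
[10] I4 finished on INT; I5 read-ops; issue I6 (ADD)
[11] I4→R1
[12] I6 read-ops
[14] I5 finished on MUL; I6 finished on ADD
[15] I5→R5; I6→R4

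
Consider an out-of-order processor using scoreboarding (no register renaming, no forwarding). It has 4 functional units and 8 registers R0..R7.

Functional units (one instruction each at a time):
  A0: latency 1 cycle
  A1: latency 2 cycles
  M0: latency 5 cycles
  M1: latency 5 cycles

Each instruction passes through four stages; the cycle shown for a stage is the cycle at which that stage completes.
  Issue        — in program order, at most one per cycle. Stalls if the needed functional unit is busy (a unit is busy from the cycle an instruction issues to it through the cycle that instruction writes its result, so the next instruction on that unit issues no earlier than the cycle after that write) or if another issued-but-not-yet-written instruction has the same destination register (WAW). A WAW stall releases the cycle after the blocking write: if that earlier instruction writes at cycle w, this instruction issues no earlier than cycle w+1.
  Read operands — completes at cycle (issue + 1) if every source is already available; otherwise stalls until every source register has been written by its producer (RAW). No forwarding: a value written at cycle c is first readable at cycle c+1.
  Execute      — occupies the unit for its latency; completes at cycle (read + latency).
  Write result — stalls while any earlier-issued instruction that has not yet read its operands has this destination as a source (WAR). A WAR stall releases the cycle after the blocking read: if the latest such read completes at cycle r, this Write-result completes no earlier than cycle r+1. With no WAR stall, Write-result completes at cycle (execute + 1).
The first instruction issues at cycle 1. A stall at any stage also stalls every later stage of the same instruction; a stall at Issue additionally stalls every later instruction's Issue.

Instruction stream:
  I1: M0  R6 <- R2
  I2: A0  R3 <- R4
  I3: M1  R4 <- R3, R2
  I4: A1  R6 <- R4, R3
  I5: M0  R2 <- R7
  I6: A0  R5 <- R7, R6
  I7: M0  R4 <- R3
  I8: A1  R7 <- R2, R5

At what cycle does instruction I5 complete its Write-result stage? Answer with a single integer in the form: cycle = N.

cycle = 17

[I1] 1/2/7/8
[I2] 2/3/4/5
[I3] 3/6/11/12  (RAW R3: wait I2 write@5)
[I4] 9/13/15/16  (WAW R6: wait I1 write@8; RAW R4: wait I3 write@12)
[I5] 10/11/16/17
[I6] 11/17/18/19  (RAW R6: wait I4 write@16)
[I7] 18/19/24/25  (struct: M0 busy until I5 writes@17)
[I8] 19/20/22/23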